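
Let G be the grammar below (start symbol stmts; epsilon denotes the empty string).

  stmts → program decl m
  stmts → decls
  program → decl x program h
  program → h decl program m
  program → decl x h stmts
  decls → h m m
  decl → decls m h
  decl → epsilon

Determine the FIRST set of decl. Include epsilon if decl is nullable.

From decl → decls m h: add FIRST(decls) = { h }.
decl → epsilon contributes epsilon.
Union: FIRST(decl) = { h, epsilon }.

{ h, epsilon }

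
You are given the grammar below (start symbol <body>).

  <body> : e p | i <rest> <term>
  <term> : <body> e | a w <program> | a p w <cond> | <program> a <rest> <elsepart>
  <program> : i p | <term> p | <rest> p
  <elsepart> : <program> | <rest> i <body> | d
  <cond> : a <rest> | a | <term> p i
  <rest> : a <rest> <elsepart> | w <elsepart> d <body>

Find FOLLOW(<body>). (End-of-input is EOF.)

<body> is the start symbol, so EOF ∈ FOLLOW(<body>).
In <term> : <body> e: add FIRST(e) = { e }.
In <elsepart> : <rest> i <body>: <body> is at the end, add FOLLOW(<elsepart>) = { EOF, a, d, e, i, p, w }.
In <rest> : w <elsepart> d <body>: <body> is at the end, add FOLLOW(<rest>) = { EOF, a, d, e, i, p, w }.
Union: FOLLOW(<body>) = { EOF, a, d, e, i, p, w }.

{ EOF, a, d, e, i, p, w }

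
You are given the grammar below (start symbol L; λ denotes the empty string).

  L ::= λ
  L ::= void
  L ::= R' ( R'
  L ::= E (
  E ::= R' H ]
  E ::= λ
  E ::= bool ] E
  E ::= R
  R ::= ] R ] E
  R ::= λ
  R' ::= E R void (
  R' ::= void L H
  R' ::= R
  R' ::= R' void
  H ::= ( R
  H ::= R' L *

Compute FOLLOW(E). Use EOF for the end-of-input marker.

In L ::= E (: add FIRST(() = { ( }.
In E ::= bool ] E: E is at the end, add FOLLOW(E) = { EOF, (, *, ], bool, void }.
In R ::= ] R ] E: E is at the end, add FOLLOW(R) = { EOF, (, *, ], bool, void }.
In R' ::= E R void (: add FIRST(R void () = { ], void }.
Union: FOLLOW(E) = { EOF, (, *, ], bool, void }.

{ EOF, (, *, ], bool, void }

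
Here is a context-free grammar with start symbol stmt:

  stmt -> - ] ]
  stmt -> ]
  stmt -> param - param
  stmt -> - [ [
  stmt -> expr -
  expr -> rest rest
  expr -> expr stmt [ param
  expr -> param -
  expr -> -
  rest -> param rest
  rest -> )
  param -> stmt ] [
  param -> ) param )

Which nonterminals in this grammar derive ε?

No nonterminal has an empty production or an RHS whose symbols are all nullable.

{ } (none)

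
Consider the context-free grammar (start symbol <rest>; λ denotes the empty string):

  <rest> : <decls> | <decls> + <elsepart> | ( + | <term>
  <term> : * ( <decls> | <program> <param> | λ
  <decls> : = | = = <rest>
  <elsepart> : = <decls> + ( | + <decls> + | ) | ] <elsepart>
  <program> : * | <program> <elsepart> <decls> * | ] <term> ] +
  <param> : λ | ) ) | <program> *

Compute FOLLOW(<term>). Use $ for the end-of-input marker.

{ $, *, +, ] }

In <rest> : <term>: <term> is at the end, add FOLLOW(<rest>) = { $, *, +, ] }.
In <program> : ] <term> ] +: add FIRST(] +) = { ] }.
Union: FOLLOW(<term>) = { $, *, +, ] }.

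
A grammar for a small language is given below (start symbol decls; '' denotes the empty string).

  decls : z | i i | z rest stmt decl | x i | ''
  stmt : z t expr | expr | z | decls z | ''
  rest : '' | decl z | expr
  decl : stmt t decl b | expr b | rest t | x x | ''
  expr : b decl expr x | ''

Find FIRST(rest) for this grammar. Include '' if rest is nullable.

{ b, i, t, x, z, '' }

rest : '' contributes ''.
From rest : decl z: decl nullable, take FIRST(decl) ∪ {z} = { b, i, t, x, z }.
From rest : expr: add FIRST(expr) = { b, '' } (including '' since expr is nullable).
Union: FIRST(rest) = { b, i, t, x, z, '' }.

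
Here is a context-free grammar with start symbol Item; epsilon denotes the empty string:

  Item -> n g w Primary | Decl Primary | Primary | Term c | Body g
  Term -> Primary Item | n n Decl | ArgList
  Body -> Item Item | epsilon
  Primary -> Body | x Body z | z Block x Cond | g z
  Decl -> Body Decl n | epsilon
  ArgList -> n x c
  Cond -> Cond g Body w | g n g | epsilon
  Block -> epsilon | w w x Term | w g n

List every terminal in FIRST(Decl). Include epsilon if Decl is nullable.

{ c, g, n, x, z, epsilon }

From Decl -> Body Decl n: Body, Decl nullable, take FIRST(Body) ∪ FIRST(Decl) ∪ {n} = { c, g, n, x, z }.
Decl -> epsilon contributes epsilon.
Union: FIRST(Decl) = { c, g, n, x, z, epsilon }.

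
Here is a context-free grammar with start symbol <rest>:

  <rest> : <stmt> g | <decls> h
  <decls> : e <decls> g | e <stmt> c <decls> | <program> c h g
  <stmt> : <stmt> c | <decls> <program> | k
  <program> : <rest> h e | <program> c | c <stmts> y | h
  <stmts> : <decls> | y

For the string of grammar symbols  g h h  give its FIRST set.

{ g }

g is a terminal; add {g} and stop.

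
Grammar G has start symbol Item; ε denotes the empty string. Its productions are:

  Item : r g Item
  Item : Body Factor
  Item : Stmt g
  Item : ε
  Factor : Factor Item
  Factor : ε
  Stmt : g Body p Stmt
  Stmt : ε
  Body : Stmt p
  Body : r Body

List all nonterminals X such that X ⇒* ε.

Directly nullable (have an ε-production): Item, Factor, Stmt.
No other nonterminal has a production whose RHS symbols are all nullable.

{ Factor, Item, Stmt }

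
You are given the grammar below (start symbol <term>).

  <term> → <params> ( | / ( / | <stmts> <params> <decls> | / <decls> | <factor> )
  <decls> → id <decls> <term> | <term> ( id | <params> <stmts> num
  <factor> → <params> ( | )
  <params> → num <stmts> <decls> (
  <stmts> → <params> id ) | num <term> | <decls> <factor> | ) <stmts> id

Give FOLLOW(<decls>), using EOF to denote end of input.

In <term> → <stmts> <params> <decls>: <decls> is at the end, add FOLLOW(<term>) = { EOF, (, ), /, id, num }.
In <term> → / <decls>: <decls> is at the end, add FOLLOW(<term>) = { EOF, (, ), /, id, num }.
In <decls> → id <decls> <term>: add FIRST(<term>) = { ), /, id, num }.
In <params> → num <stmts> <decls> (: add FIRST(() = { ( }.
In <stmts> → <decls> <factor>: add FIRST(<factor>) = { ), num }.
Union: FOLLOW(<decls>) = { EOF, (, ), /, id, num }.

{ EOF, (, ), /, id, num }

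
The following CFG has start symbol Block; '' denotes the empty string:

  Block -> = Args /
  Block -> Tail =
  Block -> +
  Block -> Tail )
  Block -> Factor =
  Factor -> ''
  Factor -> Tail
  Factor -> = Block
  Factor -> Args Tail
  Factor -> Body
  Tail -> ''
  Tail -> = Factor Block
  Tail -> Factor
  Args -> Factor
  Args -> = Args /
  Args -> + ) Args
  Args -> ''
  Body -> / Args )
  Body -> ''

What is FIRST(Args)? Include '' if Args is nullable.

{ +, /, =, '' }

From Args -> Factor: add FIRST(Factor) = { +, /, =, '' } (including '' since Factor is nullable).
Args -> = Args / contributes {=}.
Args -> + ) Args contributes {+}.
Args -> '' contributes ''.
Union: FIRST(Args) = { +, /, =, '' }.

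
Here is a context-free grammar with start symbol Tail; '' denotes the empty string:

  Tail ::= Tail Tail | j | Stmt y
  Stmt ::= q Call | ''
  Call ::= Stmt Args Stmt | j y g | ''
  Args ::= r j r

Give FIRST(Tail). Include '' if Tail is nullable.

{ j, q, y }

From Tail ::= Tail Tail: add FIRST(Tail) = { j, q, y }.
Tail ::= j contributes {j}.
From Tail ::= Stmt y: Stmt nullable, take FIRST(Stmt) ∪ {y} = { q, y }.
Union: FIRST(Tail) = { j, q, y }.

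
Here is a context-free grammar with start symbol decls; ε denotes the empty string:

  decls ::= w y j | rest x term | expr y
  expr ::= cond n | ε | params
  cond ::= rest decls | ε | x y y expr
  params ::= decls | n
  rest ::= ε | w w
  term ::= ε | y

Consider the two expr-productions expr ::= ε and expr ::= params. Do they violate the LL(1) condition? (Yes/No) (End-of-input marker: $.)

Yes

FIRST(ε) = { ε } and FIRST(params) = { n, w, x, y }.
The first alternative is nullable and FOLLOW(expr) = { n, y } shares n with FIRST of the second — conflict.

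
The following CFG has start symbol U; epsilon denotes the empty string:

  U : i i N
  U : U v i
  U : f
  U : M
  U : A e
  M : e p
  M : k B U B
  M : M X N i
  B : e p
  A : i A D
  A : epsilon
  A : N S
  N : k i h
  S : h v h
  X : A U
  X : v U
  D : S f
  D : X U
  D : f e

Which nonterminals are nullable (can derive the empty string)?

Directly nullable (have an epsilon-production): A.
No other nonterminal has a production whose RHS symbols are all nullable.

{ A }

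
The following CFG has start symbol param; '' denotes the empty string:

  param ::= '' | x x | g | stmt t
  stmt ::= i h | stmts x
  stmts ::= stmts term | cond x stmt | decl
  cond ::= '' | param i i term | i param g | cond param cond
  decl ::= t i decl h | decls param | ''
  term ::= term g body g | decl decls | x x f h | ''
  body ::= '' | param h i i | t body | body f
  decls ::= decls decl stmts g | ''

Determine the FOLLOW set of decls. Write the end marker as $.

{ g, h, i, t, x }

In decl ::= decls param: add FIRST(param)\{''} = { g, i, t, x }.
  Since param is nullable, also add FOLLOW(decl) = { g, h, i, t, x }.
In term ::= decl decls: decls is at the end, add FOLLOW(term) = { g, i, t, x }.
In decls ::= decls decl stmts g: add FIRST(decl stmts g) = { g, i, t, x }.
Union: FOLLOW(decls) = { g, h, i, t, x }.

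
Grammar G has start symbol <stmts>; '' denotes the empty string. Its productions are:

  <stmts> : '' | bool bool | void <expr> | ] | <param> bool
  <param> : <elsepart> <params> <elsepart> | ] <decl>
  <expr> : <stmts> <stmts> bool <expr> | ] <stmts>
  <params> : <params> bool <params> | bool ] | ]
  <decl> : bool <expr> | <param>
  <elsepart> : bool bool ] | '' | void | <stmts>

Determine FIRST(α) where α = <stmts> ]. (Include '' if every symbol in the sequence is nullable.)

Add FIRST(<stmts>)\{''} = { ], bool, void }; <stmts> is nullable, continue.
] is a terminal; add {]} and stop.

{ ], bool, void }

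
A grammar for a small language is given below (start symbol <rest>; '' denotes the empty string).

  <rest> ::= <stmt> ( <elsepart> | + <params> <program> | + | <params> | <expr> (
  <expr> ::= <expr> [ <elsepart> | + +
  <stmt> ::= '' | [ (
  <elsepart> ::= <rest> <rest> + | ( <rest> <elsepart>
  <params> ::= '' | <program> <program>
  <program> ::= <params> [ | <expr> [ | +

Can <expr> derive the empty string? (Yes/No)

No

Nullable nonterminals: <params>, <rest>, <stmt>.
No production of <expr> has an RHS whose symbols are all nullable, so <expr> is not nullable.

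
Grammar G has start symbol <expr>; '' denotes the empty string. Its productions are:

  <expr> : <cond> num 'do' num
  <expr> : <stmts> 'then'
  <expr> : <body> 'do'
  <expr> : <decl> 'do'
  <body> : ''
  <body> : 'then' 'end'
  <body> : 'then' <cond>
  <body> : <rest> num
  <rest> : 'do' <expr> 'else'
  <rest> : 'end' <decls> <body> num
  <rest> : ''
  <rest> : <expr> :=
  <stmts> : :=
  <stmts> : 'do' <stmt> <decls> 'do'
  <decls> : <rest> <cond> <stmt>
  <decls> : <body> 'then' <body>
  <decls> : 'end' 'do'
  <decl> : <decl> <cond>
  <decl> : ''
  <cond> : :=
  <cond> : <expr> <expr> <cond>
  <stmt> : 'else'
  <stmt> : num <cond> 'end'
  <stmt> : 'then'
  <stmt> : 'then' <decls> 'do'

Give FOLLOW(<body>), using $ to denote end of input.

{ 'do', 'end', 'then', :=, num }

In <expr> : <body> 'do': add FIRST('do') = { 'do' }.
In <rest> : 'end' <decls> <body> num: add FIRST(num) = { num }.
In <decls> : <body> 'then' <body>: add FIRST('then' <body>) = { 'then' }.
In <decls> : <body> 'then' <body>: <body> is at the end, add FOLLOW(<decls>) = { 'do', 'end', 'then', :=, num }.
Union: FOLLOW(<body>) = { 'do', 'end', 'then', :=, num }.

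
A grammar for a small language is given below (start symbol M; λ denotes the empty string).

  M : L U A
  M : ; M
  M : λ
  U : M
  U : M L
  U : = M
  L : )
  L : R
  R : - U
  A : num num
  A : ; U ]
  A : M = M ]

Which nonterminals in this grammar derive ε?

Directly nullable (have an λ-production): M.
U : M with every symbol nullable, so U is nullable.
No other nonterminal has a production whose RHS symbols are all nullable.

{ M, U }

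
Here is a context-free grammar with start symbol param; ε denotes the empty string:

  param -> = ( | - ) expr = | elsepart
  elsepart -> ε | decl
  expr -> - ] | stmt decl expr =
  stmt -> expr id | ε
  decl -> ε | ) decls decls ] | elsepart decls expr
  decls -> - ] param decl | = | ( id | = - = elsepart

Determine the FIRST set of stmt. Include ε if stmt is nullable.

{ (, ), -, =, ε }

From stmt -> expr id: add FIRST(expr) = { (, ), -, = }.
stmt -> ε contributes ε.
Union: FIRST(stmt) = { (, ), -, =, ε }.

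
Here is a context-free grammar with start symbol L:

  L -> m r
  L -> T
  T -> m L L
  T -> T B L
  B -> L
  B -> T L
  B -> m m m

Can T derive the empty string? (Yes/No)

No nonterminal in this grammar is nullable.
No production of T has an RHS whose symbols are all nullable, so T is not nullable.

No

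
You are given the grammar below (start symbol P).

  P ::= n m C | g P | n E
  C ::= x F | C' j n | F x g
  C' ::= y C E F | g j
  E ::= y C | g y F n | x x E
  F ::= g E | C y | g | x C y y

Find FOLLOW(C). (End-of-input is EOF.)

In P ::= n m C: C is at the end, add FOLLOW(P) = { EOF }.
In C' ::= y C E F: add FIRST(E F) = { g, x, y }.
In E ::= y C: C is at the end, add FOLLOW(E) = { EOF, g, j, n, x, y }.
In F ::= C y: add FIRST(y) = { y }.
In F ::= x C y y: add FIRST(y y) = { y }.
Union: FOLLOW(C) = { EOF, g, j, n, x, y }.

{ EOF, g, j, n, x, y }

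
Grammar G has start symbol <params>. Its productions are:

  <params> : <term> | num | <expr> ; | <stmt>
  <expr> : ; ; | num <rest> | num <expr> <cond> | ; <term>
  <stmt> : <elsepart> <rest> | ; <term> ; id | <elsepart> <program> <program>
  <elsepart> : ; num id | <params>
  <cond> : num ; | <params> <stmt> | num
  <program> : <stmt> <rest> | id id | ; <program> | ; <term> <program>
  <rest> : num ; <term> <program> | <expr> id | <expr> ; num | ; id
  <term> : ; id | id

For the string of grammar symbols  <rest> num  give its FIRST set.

Add FIRST(<rest>) = { ;, num }; <rest> is not nullable, stop.

{ ;, num }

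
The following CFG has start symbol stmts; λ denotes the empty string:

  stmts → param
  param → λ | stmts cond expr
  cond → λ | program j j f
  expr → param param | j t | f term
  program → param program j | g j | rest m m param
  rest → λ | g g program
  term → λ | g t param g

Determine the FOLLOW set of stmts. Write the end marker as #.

stmts is the start symbol, so # ∈ FOLLOW(stmts).
In param → stmts cond expr: add FIRST(cond expr)\{λ} = { f, g, j, m }.
  Since cond expr is nullable, also add FOLLOW(param) = { #, f, g, j, m }.
Union: FOLLOW(stmts) = { #, f, g, j, m }.

{ #, f, g, j, m }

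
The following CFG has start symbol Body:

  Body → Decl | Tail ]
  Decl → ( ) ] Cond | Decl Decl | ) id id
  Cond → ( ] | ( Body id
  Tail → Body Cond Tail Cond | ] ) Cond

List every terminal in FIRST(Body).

From Body → Decl: add FIRST(Decl) = { (, ) }.
From Body → Tail ]: add FIRST(Tail) = { (, ), ] }.
Union: FIRST(Body) = { (, ), ] }.

{ (, ), ] }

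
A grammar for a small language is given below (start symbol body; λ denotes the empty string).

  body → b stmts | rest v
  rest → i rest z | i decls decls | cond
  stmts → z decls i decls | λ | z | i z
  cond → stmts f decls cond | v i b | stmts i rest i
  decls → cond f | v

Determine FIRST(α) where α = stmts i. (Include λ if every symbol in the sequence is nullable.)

{ i, z }

Add FIRST(stmts)\{λ} = { i, z }; stmts is nullable, continue.
i is a terminal; add {i} and stop.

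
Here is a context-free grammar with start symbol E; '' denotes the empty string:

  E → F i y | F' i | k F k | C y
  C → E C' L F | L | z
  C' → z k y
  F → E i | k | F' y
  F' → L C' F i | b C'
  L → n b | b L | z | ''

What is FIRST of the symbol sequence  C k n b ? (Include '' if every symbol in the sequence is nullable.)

Add FIRST(C)\{''} = { b, k, n, y, z }; C is nullable, continue.
k is a terminal; add {k} and stop.

{ b, k, n, y, z }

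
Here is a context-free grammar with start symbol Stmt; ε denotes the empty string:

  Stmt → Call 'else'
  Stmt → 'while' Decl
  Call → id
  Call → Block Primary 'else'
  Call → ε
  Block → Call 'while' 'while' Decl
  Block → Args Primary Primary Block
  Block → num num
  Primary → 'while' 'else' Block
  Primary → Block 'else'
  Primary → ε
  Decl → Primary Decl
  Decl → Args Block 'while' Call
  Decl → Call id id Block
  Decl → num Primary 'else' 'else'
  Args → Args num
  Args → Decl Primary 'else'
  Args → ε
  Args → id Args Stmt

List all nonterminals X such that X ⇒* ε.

{ Args, Call, Primary }

Directly nullable (have an ε-production): Call, Primary, Args.
No other nonterminal has a production whose RHS symbols are all nullable.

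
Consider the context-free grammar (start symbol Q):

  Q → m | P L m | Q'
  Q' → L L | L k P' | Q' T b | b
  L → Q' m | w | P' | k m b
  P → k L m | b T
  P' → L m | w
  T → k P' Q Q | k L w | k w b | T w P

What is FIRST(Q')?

From Q' → L L: add FIRST(L) = { b, k, w }.
From Q' → L k P': add FIRST(L) = { b, k, w }.
From Q' → Q' T b: add FIRST(Q') = { b, k, w }.
Q' → b contributes {b}.
Union: FIRST(Q') = { b, k, w }.

{ b, k, w }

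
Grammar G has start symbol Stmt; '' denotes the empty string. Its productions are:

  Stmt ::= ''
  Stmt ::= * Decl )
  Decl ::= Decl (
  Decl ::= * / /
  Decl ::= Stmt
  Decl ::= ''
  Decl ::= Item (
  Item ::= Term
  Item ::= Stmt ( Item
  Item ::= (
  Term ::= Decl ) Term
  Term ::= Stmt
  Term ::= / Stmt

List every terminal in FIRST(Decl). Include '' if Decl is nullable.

{ (, ), *, /, '' }

From Decl ::= Decl (: Decl nullable, take FIRST(Decl) ∪ {(} = { (, ), *, / }.
Decl ::= * / / contributes {*}.
From Decl ::= Stmt: add FIRST(Stmt) = { *, '' } (including '' since Stmt is nullable).
Decl ::= '' contributes ''.
From Decl ::= Item (: Item nullable, take FIRST(Item) ∪ {(} = { (, ), *, / }.
Union: FIRST(Decl) = { (, ), *, /, '' }.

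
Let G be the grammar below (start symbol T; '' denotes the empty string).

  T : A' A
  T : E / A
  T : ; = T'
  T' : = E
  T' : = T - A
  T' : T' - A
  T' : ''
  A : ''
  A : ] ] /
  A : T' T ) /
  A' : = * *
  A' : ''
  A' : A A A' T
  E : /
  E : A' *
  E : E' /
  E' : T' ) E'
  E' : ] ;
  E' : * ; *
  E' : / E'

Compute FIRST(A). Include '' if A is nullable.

{ ), *, -, /, ;, =, ], '' }

A : '' contributes ''.
A : ] ] / contributes {]}.
From A : T' T ) /: T', T nullable, take FIRST(T') ∪ FIRST(T) ∪ {)} = { ), *, -, /, ;, =, ] }.
Union: FIRST(A) = { ), *, -, /, ;, =, ], '' }.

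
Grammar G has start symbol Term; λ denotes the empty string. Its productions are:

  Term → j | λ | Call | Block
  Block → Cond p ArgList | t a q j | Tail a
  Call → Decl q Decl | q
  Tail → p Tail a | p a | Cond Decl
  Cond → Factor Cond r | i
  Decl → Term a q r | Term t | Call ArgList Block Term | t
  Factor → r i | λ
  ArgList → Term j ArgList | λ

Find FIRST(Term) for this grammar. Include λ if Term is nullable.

{ a, i, j, p, q, r, t, λ }

Term → j contributes {j}.
Term → λ contributes λ.
From Term → Call: add FIRST(Call) = { a, i, j, p, q, r, t }.
From Term → Block: add FIRST(Block) = { i, p, r, t }.
Union: FIRST(Term) = { a, i, j, p, q, r, t, λ }.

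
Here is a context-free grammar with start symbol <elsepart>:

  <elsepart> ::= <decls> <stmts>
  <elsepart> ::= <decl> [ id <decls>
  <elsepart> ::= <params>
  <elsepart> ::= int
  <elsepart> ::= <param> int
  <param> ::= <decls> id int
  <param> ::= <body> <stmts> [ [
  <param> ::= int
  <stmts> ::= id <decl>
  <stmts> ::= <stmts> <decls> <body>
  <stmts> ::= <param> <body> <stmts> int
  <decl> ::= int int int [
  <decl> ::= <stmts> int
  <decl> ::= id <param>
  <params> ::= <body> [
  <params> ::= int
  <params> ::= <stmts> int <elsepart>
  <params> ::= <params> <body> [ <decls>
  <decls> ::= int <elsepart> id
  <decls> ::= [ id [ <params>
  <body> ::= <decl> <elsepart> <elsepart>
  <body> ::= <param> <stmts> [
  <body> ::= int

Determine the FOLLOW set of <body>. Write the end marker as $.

In <param> ::= <body> <stmts> [ [: add FIRST(<stmts> [ [) = { [, id, int }.
In <stmts> ::= <stmts> <decls> <body>: <body> is at the end, add FOLLOW(<stmts>) = { $, [, id, int }.
In <stmts> ::= <param> <body> <stmts> int: add FIRST(<stmts> int) = { [, id, int }.
In <params> ::= <body> [: add FIRST([) = { [ }.
In <params> ::= <params> <body> [ <decls>: add FIRST([ <decls>) = { [ }.
Union: FOLLOW(<body>) = { $, [, id, int }.

{ $, [, id, int }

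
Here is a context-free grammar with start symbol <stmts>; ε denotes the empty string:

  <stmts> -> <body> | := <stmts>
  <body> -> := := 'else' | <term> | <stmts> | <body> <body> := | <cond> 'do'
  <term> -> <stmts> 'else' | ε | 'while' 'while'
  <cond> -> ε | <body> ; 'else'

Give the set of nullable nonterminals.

Directly nullable (have an ε-production): <term>, <cond>.
<stmts> -> <body> with every symbol nullable, so <stmts> is nullable.
<body> -> <term> with every symbol nullable, so <body> is nullable.

{ <body>, <cond>, <stmts>, <term> }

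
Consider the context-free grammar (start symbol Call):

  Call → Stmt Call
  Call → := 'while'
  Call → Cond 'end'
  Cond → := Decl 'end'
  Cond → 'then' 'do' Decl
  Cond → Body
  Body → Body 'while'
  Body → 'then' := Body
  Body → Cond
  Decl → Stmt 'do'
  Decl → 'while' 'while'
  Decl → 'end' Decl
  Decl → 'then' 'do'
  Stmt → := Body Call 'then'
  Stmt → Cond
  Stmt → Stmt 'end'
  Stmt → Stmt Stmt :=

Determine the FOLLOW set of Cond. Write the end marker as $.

{ 'do', 'end', 'then', 'while', := }

In Call → Cond 'end': add FIRST('end') = { 'end' }.
In Body → Cond: Cond is at the end, add FOLLOW(Body) = { 'do', 'end', 'then', 'while', := }.
In Stmt → Cond: Cond is at the end, add FOLLOW(Stmt) = { 'do', 'end', 'then', := }.
Union: FOLLOW(Cond) = { 'do', 'end', 'then', 'while', := }.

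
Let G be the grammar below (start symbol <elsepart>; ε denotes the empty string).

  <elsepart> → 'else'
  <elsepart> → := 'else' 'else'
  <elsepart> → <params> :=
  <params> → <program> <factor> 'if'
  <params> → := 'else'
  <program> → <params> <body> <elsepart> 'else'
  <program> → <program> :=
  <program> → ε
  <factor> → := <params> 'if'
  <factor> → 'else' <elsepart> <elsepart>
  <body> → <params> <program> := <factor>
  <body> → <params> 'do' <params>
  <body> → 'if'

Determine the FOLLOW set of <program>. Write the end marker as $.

{ 'else', := }

In <params> → <program> <factor> 'if': add FIRST(<factor> 'if') = { 'else', := }.
In <program> → <program> :=: add FIRST(:=) = { := }.
In <body> → <params> <program> := <factor>: add FIRST(:= <factor>) = { := }.
Union: FOLLOW(<program>) = { 'else', := }.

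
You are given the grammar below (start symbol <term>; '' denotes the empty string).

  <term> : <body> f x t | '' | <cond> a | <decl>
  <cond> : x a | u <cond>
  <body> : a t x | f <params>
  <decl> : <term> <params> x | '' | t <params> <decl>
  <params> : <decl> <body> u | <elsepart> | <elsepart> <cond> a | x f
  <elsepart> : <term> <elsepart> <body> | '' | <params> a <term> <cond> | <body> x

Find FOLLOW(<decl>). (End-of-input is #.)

{ #, a, f, t, u, x }

In <term> : <decl>: <decl> is at the end, add FOLLOW(<term>) = { #, a, f, t, u, x }.
In <decl> : t <params> <decl>: <decl> is at the end, add FOLLOW(<decl>) = { #, a, f, t, u, x }.
In <params> : <decl> <body> u: add FIRST(<body> u) = { a, f }.
Union: FOLLOW(<decl>) = { #, a, f, t, u, x }.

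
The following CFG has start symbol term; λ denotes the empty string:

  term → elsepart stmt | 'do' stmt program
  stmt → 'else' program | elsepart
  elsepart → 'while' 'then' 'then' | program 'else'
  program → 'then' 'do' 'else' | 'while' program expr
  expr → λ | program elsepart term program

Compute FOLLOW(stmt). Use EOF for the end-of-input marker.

{ EOF, 'then', 'while' }

In term → elsepart stmt: stmt is at the end, add FOLLOW(term) = { EOF, 'then', 'while' }.
In term → 'do' stmt program: add FIRST(program) = { 'then', 'while' }.
Union: FOLLOW(stmt) = { EOF, 'then', 'while' }.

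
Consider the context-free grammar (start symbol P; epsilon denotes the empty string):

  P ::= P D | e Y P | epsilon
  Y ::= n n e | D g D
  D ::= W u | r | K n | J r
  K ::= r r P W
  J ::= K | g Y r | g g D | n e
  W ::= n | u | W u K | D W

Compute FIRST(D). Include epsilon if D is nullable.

From D ::= W u: add FIRST(W) = { g, n, r, u }.
D ::= r contributes {r}.
From D ::= K n: add FIRST(K) = { r }.
From D ::= J r: add FIRST(J) = { g, n, r }.
Union: FIRST(D) = { g, n, r, u }.

{ g, n, r, u }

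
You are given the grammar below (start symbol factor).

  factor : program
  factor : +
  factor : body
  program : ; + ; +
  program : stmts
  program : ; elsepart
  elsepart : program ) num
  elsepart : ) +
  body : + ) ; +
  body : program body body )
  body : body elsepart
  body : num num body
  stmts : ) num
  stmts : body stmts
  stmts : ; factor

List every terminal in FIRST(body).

body : + ) ; + contributes {+}.
From body : program body body ): add FIRST(program) = { ), +, ;, num }.
From body : body elsepart: add FIRST(body) = { ), +, ;, num }.
body : num num body contributes {num}.
Union: FIRST(body) = { ), +, ;, num }.

{ ), +, ;, num }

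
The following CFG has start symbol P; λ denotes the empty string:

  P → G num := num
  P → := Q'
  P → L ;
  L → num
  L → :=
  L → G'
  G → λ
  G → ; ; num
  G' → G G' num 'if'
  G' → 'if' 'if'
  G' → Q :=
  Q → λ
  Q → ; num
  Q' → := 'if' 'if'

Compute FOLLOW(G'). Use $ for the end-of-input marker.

In L → G': G' is at the end, add FOLLOW(L) = { ; }.
In G' → G G' num 'if': add FIRST(num 'if') = { num }.
Union: FOLLOW(G') = { ;, num }.

{ ;, num }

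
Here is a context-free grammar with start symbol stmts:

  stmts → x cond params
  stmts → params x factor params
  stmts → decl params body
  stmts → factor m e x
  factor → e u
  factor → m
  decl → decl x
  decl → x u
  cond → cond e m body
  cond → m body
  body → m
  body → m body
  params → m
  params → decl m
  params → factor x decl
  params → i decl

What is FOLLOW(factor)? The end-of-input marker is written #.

In stmts → params x factor params: add FIRST(params) = { e, i, m, x }.
In stmts → factor m e x: add FIRST(m e x) = { m }.
In params → factor x decl: add FIRST(x decl) = { x }.
Union: FOLLOW(factor) = { e, i, m, x }.

{ e, i, m, x }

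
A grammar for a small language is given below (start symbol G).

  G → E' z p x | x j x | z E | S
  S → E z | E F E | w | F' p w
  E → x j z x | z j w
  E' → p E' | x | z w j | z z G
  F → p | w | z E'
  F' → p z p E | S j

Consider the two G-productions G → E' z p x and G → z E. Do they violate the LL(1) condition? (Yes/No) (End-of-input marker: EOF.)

FIRST(E' z p x) = { p, x, z } and FIRST(z E) = { z }.
Both contain z, so the two alternatives are not disjoint — LL(1) conflict.

Yes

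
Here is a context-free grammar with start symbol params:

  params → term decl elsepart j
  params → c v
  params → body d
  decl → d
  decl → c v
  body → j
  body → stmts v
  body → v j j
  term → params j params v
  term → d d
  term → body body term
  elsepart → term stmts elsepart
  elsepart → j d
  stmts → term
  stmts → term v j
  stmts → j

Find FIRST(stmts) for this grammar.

{ c, d, j, v }

From stmts → term: add FIRST(term) = { c, d, j, v }.
From stmts → term v j: add FIRST(term) = { c, d, j, v }.
stmts → j contributes {j}.
Union: FIRST(stmts) = { c, d, j, v }.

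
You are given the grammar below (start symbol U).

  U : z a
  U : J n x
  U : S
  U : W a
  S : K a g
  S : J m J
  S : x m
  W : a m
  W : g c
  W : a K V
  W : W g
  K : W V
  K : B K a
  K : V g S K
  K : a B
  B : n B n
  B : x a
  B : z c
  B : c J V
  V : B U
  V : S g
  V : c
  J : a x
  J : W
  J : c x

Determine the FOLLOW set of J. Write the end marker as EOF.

In U : J n x: add FIRST(n x) = { n }.
In S : J m J: add FIRST(m J) = { m }.
In S : J m J: J is at the end, add FOLLOW(S) = { EOF, a, c, g, m, n, x, z }.
In B : c J V: add FIRST(V) = { a, c, g, n, x, z }.
Union: FOLLOW(J) = { EOF, a, c, g, m, n, x, z }.

{ EOF, a, c, g, m, n, x, z }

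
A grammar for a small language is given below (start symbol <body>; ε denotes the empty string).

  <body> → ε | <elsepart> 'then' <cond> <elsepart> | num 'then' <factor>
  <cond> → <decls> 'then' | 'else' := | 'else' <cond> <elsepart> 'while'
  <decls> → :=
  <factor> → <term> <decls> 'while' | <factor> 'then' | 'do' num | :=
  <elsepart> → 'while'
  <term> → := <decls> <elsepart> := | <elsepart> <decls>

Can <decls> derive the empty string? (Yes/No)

No

Nullable nonterminals: <body>.
No production of <decls> has an RHS whose symbols are all nullable, so <decls> is not nullable.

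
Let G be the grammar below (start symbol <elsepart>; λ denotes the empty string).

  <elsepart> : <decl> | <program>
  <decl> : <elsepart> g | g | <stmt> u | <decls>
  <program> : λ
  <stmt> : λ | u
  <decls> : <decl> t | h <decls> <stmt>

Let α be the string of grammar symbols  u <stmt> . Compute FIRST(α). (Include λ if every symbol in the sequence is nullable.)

u is a terminal; add {u} and stop.

{ u }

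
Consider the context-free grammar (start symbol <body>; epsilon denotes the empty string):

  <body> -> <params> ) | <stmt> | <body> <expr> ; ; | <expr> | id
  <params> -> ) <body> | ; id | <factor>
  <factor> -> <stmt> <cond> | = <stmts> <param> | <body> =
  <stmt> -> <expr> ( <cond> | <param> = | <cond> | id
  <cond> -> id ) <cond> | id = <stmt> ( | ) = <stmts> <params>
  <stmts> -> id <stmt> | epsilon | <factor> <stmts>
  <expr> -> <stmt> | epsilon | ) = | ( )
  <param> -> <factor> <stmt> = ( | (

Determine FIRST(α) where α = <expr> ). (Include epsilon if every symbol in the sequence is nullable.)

Add FIRST(<expr>)\{epsilon} = { (, ), ;, =, id }; <expr> is nullable, continue.
) is a terminal; add {)} and stop.

{ (, ), ;, =, id }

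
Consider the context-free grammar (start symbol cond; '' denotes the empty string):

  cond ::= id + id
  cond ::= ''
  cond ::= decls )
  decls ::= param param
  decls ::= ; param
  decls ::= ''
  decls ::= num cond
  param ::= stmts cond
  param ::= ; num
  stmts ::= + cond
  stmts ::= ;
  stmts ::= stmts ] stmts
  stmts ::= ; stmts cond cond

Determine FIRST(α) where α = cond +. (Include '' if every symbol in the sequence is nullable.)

Add FIRST(cond)\{''} = { ), +, ;, id, num }; cond is nullable, continue.
+ is a terminal; add {+} and stop.

{ ), +, ;, id, num }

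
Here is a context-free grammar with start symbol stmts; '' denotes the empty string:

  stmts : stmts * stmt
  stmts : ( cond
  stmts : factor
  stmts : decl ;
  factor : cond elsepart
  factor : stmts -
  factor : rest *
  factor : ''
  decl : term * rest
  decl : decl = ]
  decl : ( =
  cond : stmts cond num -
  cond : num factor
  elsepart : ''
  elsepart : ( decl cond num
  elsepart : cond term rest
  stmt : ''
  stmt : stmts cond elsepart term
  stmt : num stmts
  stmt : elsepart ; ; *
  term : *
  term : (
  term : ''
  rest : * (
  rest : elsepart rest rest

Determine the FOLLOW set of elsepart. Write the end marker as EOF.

{ EOF, (, *, -, ;, num }

In factor : cond elsepart: elsepart is at the end, add FOLLOW(factor) = { EOF, (, *, -, num }.
In stmt : stmts cond elsepart term: add FIRST(term)\{''} = { (, * }.
  Since term is nullable, also add FOLLOW(stmt) = { EOF, (, *, -, num }.
In stmt : elsepart ; ; *: add FIRST(; ; *) = { ; }.
In rest : elsepart rest rest: add FIRST(rest rest) = { (, *, -, num }.
Union: FOLLOW(elsepart) = { EOF, (, *, -, ;, num }.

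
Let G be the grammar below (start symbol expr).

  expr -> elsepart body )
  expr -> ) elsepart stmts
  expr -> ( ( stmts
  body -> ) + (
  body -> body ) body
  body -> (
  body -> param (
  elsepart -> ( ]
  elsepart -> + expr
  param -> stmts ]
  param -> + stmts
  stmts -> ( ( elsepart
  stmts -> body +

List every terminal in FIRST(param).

{ (, ), + }

From param -> stmts ]: add FIRST(stmts) = { (, ), + }.
param -> + stmts contributes {+}.
Union: FIRST(param) = { (, ), + }.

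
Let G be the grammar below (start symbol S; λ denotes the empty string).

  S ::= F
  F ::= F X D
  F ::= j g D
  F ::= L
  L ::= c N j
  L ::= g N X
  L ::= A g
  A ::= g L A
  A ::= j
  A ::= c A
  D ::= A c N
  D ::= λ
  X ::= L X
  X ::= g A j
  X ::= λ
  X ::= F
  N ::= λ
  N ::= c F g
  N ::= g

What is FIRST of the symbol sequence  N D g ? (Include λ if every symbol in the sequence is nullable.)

Add FIRST(N)\{λ} = { c, g }; N is nullable, continue.
Add FIRST(D)\{λ} = { c, g, j }; D is nullable, continue.
g is a terminal; add {g} and stop.

{ c, g, j }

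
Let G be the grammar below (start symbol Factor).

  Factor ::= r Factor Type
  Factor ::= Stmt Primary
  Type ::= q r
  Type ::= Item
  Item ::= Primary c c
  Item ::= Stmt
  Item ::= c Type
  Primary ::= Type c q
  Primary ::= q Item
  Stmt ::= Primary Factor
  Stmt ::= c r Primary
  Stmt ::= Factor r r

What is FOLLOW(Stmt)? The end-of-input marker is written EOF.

In Factor ::= Stmt Primary: add FIRST(Primary) = { c, q, r }.
In Item ::= Stmt: Stmt is at the end, add FOLLOW(Item) = { EOF, c, q, r }.
Union: FOLLOW(Stmt) = { EOF, c, q, r }.

{ EOF, c, q, r }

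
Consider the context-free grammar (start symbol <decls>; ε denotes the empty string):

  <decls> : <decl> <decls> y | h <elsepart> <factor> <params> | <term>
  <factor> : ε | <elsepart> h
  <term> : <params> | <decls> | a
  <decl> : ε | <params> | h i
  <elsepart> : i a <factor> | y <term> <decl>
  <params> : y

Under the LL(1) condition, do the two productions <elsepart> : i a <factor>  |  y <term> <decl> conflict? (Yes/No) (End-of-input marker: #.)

FIRST(i a <factor>) = { i } and FIRST(y <term> <decl>) = { y }.
The FIRST sets are disjoint and neither alternative is nullable — no conflict.

No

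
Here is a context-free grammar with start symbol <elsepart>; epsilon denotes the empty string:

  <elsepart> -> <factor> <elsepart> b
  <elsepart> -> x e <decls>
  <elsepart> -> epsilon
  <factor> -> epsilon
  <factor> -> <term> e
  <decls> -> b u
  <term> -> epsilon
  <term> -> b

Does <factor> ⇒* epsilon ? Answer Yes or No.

Yes

<factor> has an epsilon-production, so <factor> ⇒ epsilon.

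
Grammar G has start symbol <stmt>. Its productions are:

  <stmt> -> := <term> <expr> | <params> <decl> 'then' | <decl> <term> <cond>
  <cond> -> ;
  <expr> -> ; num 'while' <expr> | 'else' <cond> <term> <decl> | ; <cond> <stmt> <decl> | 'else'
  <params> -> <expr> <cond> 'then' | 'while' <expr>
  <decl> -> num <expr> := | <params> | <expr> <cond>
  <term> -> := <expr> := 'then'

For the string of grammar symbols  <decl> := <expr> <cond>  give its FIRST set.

Add FIRST(<decl>) = { 'else', 'while', ;, num }; <decl> is not nullable, stop.

{ 'else', 'while', ;, num }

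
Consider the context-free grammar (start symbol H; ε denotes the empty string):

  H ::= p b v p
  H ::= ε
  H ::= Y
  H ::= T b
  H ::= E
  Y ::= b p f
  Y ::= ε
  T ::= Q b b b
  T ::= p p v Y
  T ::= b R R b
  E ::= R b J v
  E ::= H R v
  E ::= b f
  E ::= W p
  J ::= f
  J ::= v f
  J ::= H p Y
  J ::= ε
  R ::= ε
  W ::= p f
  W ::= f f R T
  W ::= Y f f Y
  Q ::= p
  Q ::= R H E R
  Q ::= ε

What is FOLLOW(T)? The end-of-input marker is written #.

{ b, p }

In H ::= T b: add FIRST(b) = { b }.
In W ::= f f R T: T is at the end, add FOLLOW(W) = { p }.
Union: FOLLOW(T) = { b, p }.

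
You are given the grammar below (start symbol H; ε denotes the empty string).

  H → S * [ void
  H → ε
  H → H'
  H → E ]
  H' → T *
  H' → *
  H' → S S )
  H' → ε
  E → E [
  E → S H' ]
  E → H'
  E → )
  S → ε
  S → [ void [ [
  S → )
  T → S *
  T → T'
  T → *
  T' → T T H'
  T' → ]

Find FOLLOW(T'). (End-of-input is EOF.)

{ ), *, [, ] }

In T → T': T' is at the end, add FOLLOW(T) = { ), *, [, ] }.
Union: FOLLOW(T') = { ), *, [, ] }.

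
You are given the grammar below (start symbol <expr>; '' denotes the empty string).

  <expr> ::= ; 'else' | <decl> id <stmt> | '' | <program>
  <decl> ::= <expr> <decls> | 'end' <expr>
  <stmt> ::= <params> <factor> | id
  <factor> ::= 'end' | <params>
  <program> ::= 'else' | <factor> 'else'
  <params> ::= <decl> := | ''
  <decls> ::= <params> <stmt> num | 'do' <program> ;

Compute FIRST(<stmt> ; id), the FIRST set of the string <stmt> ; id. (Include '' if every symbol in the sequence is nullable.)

{ 'do', 'else', 'end', ;, id, num }

Add FIRST(<stmt>)\{''} = { 'do', 'else', 'end', ;, id, num }; <stmt> is nullable, continue.
; is a terminal; add {;} and stop.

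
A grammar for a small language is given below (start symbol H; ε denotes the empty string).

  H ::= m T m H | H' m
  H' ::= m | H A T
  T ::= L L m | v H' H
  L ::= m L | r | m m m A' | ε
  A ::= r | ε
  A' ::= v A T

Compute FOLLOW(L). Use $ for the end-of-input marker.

In T ::= L L m: add FIRST(L m) = { m, r }.
In T ::= L L m: add FIRST(m) = { m }.
In L ::= m L: L is at the end, add FOLLOW(L) = { m, r }.
Union: FOLLOW(L) = { m, r }.

{ m, r }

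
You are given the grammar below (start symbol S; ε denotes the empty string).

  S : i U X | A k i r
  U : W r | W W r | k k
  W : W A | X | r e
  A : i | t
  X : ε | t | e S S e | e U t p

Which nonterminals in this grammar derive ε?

{ W, X }

Directly nullable (have an ε-production): X.
W : X with every symbol nullable, so W is nullable.
No other nonterminal has a production whose RHS symbols are all nullable.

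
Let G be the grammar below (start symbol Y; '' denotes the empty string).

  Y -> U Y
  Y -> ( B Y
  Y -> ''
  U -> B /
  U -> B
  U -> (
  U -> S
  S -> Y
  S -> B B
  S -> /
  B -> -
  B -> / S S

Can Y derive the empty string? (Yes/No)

Yes

Y has an ''-production, so Y ⇒ ''.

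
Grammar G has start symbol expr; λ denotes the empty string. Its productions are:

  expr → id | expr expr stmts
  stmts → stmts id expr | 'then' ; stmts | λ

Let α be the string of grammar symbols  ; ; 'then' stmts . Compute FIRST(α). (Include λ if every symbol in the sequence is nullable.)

{ ; }

; is a terminal; add {;} and stop.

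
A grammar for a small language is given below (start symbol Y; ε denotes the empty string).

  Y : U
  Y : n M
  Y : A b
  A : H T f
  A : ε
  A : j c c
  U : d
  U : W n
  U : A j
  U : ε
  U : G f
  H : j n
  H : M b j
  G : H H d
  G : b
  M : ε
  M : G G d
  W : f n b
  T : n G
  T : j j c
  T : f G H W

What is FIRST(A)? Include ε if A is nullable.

From A : H T f: add FIRST(H) = { b, j }.
A : ε contributes ε.
A : j c c contributes {j}.
Union: FIRST(A) = { b, j, ε }.

{ b, j, ε }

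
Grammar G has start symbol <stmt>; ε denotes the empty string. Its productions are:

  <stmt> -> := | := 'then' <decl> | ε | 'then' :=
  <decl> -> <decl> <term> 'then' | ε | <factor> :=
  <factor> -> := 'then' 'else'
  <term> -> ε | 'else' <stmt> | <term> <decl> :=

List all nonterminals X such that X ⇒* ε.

{ <decl>, <stmt>, <term> }

Directly nullable (have an ε-production): <stmt>, <decl>, <term>.
No other nonterminal has a production whose RHS symbols are all nullable.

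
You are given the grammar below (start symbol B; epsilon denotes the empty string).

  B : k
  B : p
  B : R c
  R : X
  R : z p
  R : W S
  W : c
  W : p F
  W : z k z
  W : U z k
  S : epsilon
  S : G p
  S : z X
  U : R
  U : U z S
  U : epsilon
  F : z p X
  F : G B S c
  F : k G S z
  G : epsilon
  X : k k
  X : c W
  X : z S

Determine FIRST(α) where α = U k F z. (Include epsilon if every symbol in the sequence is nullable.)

{ c, k, p, z }

Add FIRST(U)\{epsilon} = { c, k, p, z }; U is nullable, continue.
k is a terminal; add {k} and stop.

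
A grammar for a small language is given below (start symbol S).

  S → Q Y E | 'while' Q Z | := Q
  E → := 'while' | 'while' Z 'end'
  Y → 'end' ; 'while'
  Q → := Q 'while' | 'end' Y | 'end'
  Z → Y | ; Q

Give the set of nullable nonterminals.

{ } (none)

No nonterminal has an empty production or an RHS whose symbols are all nullable.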